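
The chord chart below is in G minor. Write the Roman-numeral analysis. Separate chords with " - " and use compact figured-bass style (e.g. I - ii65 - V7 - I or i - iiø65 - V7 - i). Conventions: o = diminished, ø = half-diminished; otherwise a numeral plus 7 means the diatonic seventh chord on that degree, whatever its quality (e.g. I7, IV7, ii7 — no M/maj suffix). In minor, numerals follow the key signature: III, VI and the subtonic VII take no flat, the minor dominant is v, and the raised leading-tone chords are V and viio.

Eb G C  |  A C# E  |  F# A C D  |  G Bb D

iv6 - V/V - V65 - i

Eb-G-C: minor triad on C = scale degree 4 → iv6.
A-C#-E: a major triad on A, the applied dominant of V → V/V.
F#-A-C-D has root D, degree 5 in G minor, so V65.
G-Bb-D: root G is the tonic; minor triad there is i.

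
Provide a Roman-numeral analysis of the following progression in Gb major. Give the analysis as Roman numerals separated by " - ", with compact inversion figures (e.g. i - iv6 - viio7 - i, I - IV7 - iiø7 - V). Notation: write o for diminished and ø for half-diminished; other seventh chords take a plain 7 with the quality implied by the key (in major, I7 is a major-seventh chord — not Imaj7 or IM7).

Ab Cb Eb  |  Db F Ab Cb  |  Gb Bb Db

ii - V7 - I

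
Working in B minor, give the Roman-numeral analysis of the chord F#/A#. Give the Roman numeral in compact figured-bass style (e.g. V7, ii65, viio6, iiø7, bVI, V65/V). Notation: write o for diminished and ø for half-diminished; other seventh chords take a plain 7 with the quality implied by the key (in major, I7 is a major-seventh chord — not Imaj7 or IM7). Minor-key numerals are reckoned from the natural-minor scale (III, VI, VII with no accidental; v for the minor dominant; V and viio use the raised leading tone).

The pitches F#-A#-C# form a major triad rooted on F#.
F# is scale degree 5 in B minor, and a major triad on that degree is written V.
With A# in the bass the chord is in first inversion, so the figured bass is 6.

V6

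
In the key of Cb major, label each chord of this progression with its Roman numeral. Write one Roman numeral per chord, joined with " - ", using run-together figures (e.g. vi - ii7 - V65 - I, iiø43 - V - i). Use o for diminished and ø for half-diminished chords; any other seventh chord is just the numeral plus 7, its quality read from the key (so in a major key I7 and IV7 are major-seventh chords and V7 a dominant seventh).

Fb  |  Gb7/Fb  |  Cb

Fb has root Fb, degree 4 in Cb major, so IV.
Gb7/Fb: root Gb is the dominant; dominant seventh chord there is V42.
Cb has root Cb, degree 1 in Cb major, so I.

IV - V42 - I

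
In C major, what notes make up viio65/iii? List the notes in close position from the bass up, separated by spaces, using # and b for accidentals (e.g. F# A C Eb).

viio65/iii is a secondary leading-tone chord. The target iii is E in C major; the applied chord is rooted a semitone below, on D#.
Building a fully diminished seventh chord on D# gives D#-F#-A-C.
With the 65 figure the chord is in first inversion; from the bass F# upward in close position it reads F#-A-C-D#.

F# A C D#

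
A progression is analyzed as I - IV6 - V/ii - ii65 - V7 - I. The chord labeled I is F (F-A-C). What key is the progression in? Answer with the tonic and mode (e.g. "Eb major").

F major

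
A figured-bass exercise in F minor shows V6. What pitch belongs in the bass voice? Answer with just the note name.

V in F minor has root C; the chord is C-E-G.
The figure 6 means first inversion — the third is in the bass.

E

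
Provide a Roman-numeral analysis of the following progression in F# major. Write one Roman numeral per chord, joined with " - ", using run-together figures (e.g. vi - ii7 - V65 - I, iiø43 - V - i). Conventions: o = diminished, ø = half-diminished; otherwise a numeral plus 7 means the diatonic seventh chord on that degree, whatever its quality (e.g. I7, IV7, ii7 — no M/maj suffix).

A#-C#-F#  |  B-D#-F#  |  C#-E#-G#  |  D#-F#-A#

I6 - IV - V - vi

A#-C#-F#: major triad on F# = scale degree 1 → I6.
B-D#-F#: root B is the subdominant; major triad there is IV.
C#-E#-G#: root C# is the dominant; major triad there is V.
D#-F#-A# has root D#, degree 6 in F# major, so vi.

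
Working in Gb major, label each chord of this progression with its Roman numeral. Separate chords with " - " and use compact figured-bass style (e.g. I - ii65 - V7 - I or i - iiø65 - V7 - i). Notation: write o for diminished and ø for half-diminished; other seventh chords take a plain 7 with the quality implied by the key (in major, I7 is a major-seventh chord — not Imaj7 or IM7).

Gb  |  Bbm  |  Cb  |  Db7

Gb has root Gb, degree 1 in Gb major, so I.
Bbm: minor triad on Bb = scale degree 3 → iii.
Cb: root Cb is the subdominant; major triad there is IV.
Db7 has root Db, degree 5 in Gb major, so V7.

I - iii - IV - V7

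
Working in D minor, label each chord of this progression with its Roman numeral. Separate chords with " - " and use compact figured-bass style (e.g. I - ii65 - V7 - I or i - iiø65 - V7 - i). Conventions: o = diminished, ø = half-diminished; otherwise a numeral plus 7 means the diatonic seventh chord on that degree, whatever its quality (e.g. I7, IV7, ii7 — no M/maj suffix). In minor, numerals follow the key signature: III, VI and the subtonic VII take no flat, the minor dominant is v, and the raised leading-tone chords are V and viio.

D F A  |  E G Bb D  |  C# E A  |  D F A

i - iiø7 - V6 - i

D-F-A: minor triad on D = scale degree 1 → i.
E-G-Bb-D: half-diminished seventh chord on E = scale degree 2 → iiø7.
C#-E-A: major triad on A = scale degree 5 → V6.
D-F-A: minor triad on D = scale degree 1 → i.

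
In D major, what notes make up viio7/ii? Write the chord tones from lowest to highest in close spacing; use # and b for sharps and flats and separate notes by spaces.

D# F# A C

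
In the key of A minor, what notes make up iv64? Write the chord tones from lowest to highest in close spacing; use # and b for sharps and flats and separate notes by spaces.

In A minor, scale degree 4 is D, and the diatonic chord built there is a minor triad.
Stacking thirds from D gives D-F-A.
The figured bass 64 indicates second inversion, placing the fifth (A) in the bass: A-D-F.

A D F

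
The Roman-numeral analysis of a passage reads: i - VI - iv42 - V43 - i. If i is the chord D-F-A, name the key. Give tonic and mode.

The anchor chord is a minor triad on D, labeled i.
If D is scale degree 1 and the mode makes that degree carry a minor triad, the tonic is D and the mode is minor.

D minor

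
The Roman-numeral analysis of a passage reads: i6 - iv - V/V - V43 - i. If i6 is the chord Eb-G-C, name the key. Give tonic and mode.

C minor

i6 is given as Eb-G-C — a minor triad with root C.
If C is scale degree 1 and the mode makes that degree carry a minor triad, the tonic is C and the mode is minor.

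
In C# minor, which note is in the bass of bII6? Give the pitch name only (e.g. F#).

F#

bII in C# minor has root D; the chord is D-F#-A.
The figure 6 means first inversion — the third is in the bass.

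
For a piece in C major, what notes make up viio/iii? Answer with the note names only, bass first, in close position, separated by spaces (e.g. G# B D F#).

D# F# A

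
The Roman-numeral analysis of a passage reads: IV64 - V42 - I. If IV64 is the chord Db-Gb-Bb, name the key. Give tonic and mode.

IV64 is given as Db-Gb-Bb — a major triad with root Gb.
IV64 on Gb implies Gb is the subdominant; that puts the tonic at Db, and the uppercase numeral fits major mode.

Db major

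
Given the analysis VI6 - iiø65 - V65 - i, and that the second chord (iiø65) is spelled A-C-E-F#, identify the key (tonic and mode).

The chord F#m7b5/A is a half-diminished seventh chord rooted on F#; its label is iiø65.
iiø65 on F# implies F# is the supertonic; that puts the tonic at E, and the lowercase numeral fits minor mode.

E minor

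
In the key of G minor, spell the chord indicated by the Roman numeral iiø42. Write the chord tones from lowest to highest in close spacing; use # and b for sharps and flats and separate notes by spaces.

G A C Eb

In G minor, the supertonic is A, and the diatonic chord built there is a half-diminished seventh chord.
That chord is spelled A-C-Eb-G.
The figured bass 42 indicates third inversion, placing the seventh (G) in the bass: G-A-C-Eb.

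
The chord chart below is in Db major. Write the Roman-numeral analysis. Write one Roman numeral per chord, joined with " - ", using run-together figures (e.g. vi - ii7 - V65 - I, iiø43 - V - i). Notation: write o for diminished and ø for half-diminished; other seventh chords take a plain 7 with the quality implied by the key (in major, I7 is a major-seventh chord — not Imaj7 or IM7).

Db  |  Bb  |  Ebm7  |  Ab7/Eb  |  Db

I - V/ii - ii7 - V43 - I

Db: root Db is the tonic; major triad there is I.
Bb: a major triad on Bb, the applied dominant of ii → V/ii.
Ebm7: minor seventh chord on Eb = scale degree 2 → ii7.
Ab7/Eb: root Ab is the dominant; dominant seventh chord there is V43.
Db: root Db is the tonic; major triad there is I.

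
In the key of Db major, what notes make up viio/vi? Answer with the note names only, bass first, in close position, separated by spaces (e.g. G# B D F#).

viio/vi is a secondary leading-tone chord. The target vi is Bb in Db major; the applied chord is rooted a semitone below, on A.
Building a diminished triad on A gives A-C-Eb.

A C Eb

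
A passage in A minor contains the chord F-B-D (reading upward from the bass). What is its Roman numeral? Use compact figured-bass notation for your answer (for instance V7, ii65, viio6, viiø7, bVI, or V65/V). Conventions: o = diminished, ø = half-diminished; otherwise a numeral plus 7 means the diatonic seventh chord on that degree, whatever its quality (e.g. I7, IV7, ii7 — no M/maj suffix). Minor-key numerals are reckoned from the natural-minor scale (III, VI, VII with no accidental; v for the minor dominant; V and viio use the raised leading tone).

iio64

Stacked in thirds the chord is B-D-F: a diminished triad on B.
B is scale degree 2 in A minor, and a diminished triad on that degree is written iio.
With F in the bass the chord is in second inversion, so the figured bass is 64.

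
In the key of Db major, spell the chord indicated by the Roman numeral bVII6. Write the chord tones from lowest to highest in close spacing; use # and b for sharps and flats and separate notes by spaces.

Eb Gb Cb

bVII6 is a major triad on the lowered seventh degree (the subtonic), borrowed from the parallel minor. In Db major that root is Cb.
So the chord is Cb-Eb-Gb.
The figured bass 6 indicates first inversion, placing the third (Eb) in the bass: Eb-Gb-Cb.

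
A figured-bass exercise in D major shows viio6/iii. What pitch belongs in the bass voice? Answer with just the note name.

G#

The applied chord viio6/iii is rooted on E#: E#-G#-B.
The figure 6 means first inversion — the third is in the bass.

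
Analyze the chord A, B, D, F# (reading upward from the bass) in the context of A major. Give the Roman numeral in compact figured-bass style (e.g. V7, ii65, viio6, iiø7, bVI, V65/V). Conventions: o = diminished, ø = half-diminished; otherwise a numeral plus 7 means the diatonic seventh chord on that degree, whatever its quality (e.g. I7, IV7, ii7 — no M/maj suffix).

ii42

Stacked in thirds the chord is B-D-F#-A: a minor seventh chord on B.
In A major, B is the supertonic; the diatonic minor seventh chord there is ii7.
With A in the bass the chord is in third inversion, so the figured bass is 42.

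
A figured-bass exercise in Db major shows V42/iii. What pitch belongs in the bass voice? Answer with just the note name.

The applied chord V42/iii is rooted on C: C-E-G-Bb.
The figure 42 means third inversion — the seventh is in the bass.

Bb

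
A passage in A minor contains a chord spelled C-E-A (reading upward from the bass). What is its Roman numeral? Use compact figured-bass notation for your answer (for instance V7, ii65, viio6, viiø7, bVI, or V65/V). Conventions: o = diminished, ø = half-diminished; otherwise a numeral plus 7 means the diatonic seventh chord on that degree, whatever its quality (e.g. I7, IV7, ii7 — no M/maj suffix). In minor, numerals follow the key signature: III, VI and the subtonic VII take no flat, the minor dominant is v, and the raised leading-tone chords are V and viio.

i6

Stacked in thirds the chord is A-C-E: a minor triad on A.
In A minor, A is the tonic; the diatonic minor triad there is i.
With C in the bass the chord is in first inversion, so the figured bass is 6.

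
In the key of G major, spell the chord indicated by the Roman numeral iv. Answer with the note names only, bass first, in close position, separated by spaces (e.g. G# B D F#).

Scale degree 4 in G major is C; here the chord built on it is altered to a minor triad. iv is the minor subdominant, borrowed from the parallel minor.
So the chord is C-Eb-G, a minor triad.

C Eb G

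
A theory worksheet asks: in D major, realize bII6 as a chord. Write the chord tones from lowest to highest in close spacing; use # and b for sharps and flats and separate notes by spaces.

G Bb Eb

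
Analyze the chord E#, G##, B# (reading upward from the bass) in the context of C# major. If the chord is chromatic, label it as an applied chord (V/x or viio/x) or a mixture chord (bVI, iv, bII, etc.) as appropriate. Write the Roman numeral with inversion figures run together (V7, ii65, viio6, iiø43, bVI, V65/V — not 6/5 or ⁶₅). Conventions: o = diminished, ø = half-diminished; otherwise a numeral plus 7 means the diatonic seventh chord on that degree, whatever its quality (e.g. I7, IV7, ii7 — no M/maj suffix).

Stacked in thirds the chord is E#-G##-B#: a major triad on E#.
E# is not a diatonic chord root with this quality in C# major, but it lies a perfect fifth above A# (vi), so the chord functions as an applied dominant of vi.

V/vi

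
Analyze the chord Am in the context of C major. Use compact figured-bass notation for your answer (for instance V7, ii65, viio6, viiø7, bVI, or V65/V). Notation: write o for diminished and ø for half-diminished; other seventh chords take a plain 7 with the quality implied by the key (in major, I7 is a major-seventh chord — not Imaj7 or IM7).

vi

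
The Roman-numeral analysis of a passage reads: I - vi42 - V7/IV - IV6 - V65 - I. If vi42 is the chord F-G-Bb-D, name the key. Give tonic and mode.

Bb major

The anchor chord is a minor seventh chord on G, labeled vi42.
vi42 on G implies G is the submediant; that puts the tonic at Bb, and the lowercase numeral fits major mode.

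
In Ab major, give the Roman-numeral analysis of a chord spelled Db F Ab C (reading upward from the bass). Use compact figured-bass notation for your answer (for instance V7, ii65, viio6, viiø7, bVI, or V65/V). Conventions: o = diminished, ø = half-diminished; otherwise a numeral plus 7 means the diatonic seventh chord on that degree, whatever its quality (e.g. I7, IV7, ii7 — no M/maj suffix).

Stacked in thirds the chord is Db-F-Ab-C: a major seventh chord on Db.
Db is scale degree 4 in Ab major, and a major seventh chord on that degree is written IV7.

IV7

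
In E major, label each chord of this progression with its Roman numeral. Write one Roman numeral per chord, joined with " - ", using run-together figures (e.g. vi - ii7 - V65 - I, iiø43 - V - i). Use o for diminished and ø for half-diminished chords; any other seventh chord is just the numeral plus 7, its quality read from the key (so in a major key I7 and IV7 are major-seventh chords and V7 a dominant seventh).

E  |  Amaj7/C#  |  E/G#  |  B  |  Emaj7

I - IV65 - I6 - V - I7

E has root E, degree 1 in E major, so I.
Amaj7/C#: major seventh chord on A = scale degree 4 → IV65.
E/G#: major triad on E = scale degree 1 → I6.
B has root B, degree 5 in E major, so V.
Emaj7: major seventh chord on E = scale degree 1 → I7.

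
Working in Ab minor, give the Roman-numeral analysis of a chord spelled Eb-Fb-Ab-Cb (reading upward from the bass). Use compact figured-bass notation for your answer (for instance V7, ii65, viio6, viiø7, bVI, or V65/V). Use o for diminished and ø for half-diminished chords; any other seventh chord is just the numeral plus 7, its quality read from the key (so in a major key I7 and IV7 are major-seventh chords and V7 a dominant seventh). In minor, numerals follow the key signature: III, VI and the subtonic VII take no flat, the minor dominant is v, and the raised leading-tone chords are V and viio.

VI42

Stacked in thirds the chord is Fb-Ab-Cb-Eb: a major seventh chord on Fb.
In Ab minor, Fb is the submediant; the diatonic major seventh chord there is VI7.
With Eb in the bass the chord is in third inversion, so the figured bass is 42.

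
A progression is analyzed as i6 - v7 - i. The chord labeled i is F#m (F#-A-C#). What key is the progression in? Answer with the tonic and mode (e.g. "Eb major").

The anchor chord is a minor triad on F#, labeled i.
If F# is scale degree 1 and the mode makes that degree carry a minor triad, the tonic is F# and the mode is minor.

F# minor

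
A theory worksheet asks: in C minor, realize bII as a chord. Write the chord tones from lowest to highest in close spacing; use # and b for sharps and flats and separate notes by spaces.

Db F Ab

Scale degree 2 in C minor is D; lowering it a half step gives Db. bII is the Neapolitan chord — a major triad on the lowered second degree.
So the chord is Db-F-Ab.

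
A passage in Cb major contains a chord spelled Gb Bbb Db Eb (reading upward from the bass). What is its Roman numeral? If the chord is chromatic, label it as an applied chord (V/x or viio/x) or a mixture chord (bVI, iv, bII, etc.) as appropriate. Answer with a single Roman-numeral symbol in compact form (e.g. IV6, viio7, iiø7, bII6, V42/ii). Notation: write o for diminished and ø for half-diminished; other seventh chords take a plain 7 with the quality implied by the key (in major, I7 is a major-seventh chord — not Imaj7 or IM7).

viiø65/IV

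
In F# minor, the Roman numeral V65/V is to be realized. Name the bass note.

B#

The applied chord V65/V is rooted on G#: G#-B#-D#-F#.
The figure 65 means first inversion — the third is in the bass.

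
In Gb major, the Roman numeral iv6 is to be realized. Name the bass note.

Ebb

iv in Gb major has root Cb; the chord is Cb-Ebb-Gb.
The figure 6 means first inversion — the third is in the bass.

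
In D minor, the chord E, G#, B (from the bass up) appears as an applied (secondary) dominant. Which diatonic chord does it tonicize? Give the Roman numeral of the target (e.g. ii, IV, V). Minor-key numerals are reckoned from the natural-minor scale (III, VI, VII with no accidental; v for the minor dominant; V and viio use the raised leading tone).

The chord is a major triad on E.
A dominant resolves down a perfect fifth: E → A. In D minor, A is scale degree 5, i.e. V.

V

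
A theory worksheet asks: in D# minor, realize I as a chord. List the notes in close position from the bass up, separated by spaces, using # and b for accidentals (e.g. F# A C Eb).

D# F## A#

Scale degree 1 in D# minor is D#; here the chord built on it is altered to a major triad. I is the major tonic (Picardy third), borrowed from the parallel major.
So the chord is D#-F##-A#.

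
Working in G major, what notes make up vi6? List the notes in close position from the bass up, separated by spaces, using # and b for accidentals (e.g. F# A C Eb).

The numeral's case and figure indicate a minor triad. In G major its root, the submediant, is E.
That chord is spelled E-G-B.
With the 6 figure the chord is in first inversion; from the bass G upward in close position it reads G-B-E.

G B E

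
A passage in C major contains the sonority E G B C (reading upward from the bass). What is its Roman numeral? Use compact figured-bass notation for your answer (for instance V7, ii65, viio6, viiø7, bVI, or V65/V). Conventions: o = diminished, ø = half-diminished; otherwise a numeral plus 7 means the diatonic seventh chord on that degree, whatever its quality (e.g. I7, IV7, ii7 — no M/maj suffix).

I65

The pitches C-E-G-B form a major seventh chord rooted on C.
C is scale degree 1 in C major, and a major seventh chord on that degree is written I7.
With E in the bass the chord is in first inversion, so the figured bass is 65.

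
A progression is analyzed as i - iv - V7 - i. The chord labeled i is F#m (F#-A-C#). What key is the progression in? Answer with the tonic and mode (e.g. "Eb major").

The anchor chord is a minor triad on F#, labeled i.
If F# is scale degree 1 and the mode makes that degree carry a minor triad, the tonic is F# and the mode is minor.

F# minor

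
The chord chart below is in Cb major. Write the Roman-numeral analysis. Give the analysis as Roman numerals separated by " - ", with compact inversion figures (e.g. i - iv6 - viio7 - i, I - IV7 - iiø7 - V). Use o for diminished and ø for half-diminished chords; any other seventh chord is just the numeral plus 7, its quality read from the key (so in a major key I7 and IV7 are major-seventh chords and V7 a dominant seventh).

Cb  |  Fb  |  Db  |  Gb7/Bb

Cb: major triad on Cb = scale degree 1 → I.
Fb: root Fb is the subdominant; major triad there is IV.
Db: chromatic; Db is V of V, so V/V.
Gb7/Bb: root Gb is the dominant; dominant seventh chord there is V65.

I - IV - V/V - V65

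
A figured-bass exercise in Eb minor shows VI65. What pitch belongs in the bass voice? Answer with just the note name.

Eb

VI in Eb minor has root Cb; the chord is Cb-Eb-Gb-Bb.
The figure 65 means first inversion — the third is in the bass.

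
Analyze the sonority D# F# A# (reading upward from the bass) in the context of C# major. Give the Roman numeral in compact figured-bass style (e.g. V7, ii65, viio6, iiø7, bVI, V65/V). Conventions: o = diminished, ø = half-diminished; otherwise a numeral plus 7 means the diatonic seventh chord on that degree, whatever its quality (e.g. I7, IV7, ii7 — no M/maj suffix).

ii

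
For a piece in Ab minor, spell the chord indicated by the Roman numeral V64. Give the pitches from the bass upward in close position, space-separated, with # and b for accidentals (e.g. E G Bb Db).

Bb Eb G

In Ab minor, scale degree 5 is Eb. The dominant is major (leading tone raised), so V is a major triad.
Stacking thirds from Eb gives Eb-G-Bb.
The figured bass 64 indicates second inversion, placing the fifth (Bb) in the bass: Bb-Eb-G.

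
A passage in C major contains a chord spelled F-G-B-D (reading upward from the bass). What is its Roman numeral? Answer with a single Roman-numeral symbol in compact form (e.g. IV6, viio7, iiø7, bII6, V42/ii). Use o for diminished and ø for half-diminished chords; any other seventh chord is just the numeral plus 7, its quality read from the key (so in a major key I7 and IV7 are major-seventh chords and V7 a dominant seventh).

Stacked in thirds the chord is G-B-D-F: a dominant seventh chord on G.
G is scale degree 5 in C major, and a dominant seventh chord on that degree is written V7.
With F in the bass the chord is in third inversion, so the figured bass is 42.

V42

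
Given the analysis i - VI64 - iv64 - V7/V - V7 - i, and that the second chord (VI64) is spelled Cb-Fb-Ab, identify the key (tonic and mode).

Ab minor

The chord Fb/Cb is a major triad rooted on Fb; its label is VI64.
If Fb is scale degree 6 and the mode makes that degree carry a major triad, the tonic is Ab and the mode is minor.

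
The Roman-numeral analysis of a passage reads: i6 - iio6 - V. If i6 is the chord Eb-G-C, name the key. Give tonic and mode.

The chord Cm/Eb is a minor triad rooted on C; its label is i6.
If C is scale degree 1 and the mode makes that degree carry a minor triad, the tonic is C and the mode is minor.

C minor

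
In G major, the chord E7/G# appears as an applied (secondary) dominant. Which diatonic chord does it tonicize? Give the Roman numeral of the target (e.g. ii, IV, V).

ii

The chord is a dominant seventh chord on E.
A dominant resolves down a perfect fifth: E → A. In G major, A is scale degree 2, i.e. ii.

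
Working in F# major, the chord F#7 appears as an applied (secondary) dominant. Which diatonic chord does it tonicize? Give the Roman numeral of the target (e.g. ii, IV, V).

IV

The chord is a dominant seventh chord on F#.
A dominant resolves down a perfect fifth: F# → B. In F# major, B is scale degree 4, i.e. IV.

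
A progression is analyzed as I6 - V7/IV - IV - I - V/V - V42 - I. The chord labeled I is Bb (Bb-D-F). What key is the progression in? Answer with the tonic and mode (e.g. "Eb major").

The anchor chord is a major triad on Bb, labeled I.
If Bb is scale degree 1 and the mode makes that degree carry a major triad, the tonic is Bb and the mode is major.

Bb major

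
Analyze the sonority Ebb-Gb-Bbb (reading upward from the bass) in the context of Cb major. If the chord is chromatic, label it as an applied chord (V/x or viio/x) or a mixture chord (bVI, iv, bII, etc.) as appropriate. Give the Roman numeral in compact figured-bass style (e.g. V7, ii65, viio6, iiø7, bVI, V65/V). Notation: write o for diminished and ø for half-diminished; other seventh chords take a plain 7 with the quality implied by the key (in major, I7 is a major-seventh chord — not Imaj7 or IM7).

bIII

Stacked in thirds the chord is Ebb-Gb-Bbb: a major triad on Ebb.
Ebb is the lowered third degree of Cb major (diatonic 3 would be Eb). This is a major triad on the lowered third degree, borrowed from the parallel minor.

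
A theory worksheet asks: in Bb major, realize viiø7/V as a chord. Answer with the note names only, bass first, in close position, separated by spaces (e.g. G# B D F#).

viiø7/V is a secondary leading-tone chord. The target V is F in Bb major; the applied chord is rooted a semitone below, on E.
Building a half-diminished seventh chord on E gives E-G-Bb-D.

E G Bb D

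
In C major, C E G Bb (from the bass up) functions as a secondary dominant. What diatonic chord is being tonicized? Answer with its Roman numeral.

The chord is a dominant seventh chord on C.
A dominant resolves down a perfect fifth: C → F. In C major, F is scale degree 4, i.e. IV.

IV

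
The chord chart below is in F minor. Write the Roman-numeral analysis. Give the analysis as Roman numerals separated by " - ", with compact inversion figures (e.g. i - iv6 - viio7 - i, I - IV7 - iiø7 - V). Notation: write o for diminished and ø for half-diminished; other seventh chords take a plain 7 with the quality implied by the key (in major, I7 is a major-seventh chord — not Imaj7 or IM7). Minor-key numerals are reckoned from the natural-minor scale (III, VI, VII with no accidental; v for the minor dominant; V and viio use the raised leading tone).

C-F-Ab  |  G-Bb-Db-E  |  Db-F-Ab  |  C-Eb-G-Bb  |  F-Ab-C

C-F-Ab has root F, degree 1 in F minor, so i64.
G-Bb-Db-E: fully diminished seventh chord on E = scale degree 7 → viio65.
Db-F-Ab has root Db, degree 6 in F minor, so VI.
C-Eb-G-Bb: root C is the dominant; minor seventh chord there is v7.
F-Ab-C: minor triad on F = scale degree 1 → i.

i64 - viio65 - VI - v7 - i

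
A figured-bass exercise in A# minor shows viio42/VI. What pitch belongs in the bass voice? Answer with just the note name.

D

The applied chord viio42/VI is rooted on E#: E#-G#-B-D.
The figure 42 means third inversion — the seventh is in the bass.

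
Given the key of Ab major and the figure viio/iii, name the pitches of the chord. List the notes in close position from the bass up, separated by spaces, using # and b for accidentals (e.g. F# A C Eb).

B D F

The slash marks an applied leading-tone chord: viio of iii. In Ab major, iii is C, so the leading tone to it is B, a half step below.
Building a diminished triad on B gives B-D-F.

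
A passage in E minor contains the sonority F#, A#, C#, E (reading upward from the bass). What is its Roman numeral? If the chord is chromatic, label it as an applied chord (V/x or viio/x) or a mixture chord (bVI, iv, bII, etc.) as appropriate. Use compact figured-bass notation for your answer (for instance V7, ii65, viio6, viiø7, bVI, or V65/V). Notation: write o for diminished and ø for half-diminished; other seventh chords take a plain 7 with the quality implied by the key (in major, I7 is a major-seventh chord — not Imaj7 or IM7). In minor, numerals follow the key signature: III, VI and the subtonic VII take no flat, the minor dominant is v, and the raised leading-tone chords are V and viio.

The pitches F#-A#-C#-E form a dominant seventh chord rooted on F#.
F# is not a diatonic chord root with this quality in E minor, but it lies a perfect fifth above B (V), so the chord functions as an applied dominant of V.

V7/V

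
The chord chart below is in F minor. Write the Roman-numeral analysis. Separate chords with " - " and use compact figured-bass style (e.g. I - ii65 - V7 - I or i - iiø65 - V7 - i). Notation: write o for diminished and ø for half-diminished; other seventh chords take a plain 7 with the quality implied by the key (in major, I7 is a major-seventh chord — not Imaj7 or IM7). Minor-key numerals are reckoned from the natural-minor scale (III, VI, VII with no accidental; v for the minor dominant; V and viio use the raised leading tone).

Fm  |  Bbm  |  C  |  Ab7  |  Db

i - iv - V - V7/VI - VI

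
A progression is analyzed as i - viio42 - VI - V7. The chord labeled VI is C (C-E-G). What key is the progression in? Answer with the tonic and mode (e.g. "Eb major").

E minor

The anchor chord is a major triad on C, labeled VI.
VI on C implies C is the submediant; that puts the tonic at E, and the uppercase numeral fits minor mode.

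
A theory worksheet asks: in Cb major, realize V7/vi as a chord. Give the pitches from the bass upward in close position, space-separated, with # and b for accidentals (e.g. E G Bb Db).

V7/vi is a secondary dominant — the dominant seventh of vi. vi in Cb major is Ab, so the applied chord's root is Eb, a perfect fifth above.
Building a dominant seventh chord on Eb gives Eb-G-Bb-Db.

Eb G Bb Db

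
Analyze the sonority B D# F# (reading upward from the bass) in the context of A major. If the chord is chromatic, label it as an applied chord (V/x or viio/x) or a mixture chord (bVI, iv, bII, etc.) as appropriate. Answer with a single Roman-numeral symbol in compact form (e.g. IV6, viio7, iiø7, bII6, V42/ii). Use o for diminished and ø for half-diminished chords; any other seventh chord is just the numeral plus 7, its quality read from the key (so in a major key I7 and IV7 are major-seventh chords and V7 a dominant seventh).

V/V

Stacked in thirds the chord is B-D#-F#: a major triad on B.
B is not a diatonic chord root with this quality in A major, but it lies a perfect fifth above E (V), so the chord functions as an applied dominant of V.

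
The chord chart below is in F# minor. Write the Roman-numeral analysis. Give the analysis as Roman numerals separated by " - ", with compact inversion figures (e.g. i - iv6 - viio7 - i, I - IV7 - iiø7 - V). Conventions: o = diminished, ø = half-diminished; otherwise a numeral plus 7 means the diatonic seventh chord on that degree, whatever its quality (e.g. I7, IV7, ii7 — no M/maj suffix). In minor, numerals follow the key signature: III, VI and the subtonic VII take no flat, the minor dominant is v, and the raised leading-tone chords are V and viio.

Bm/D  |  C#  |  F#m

iv6 - V - i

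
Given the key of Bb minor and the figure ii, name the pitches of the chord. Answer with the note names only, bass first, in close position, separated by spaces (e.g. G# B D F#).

C Eb G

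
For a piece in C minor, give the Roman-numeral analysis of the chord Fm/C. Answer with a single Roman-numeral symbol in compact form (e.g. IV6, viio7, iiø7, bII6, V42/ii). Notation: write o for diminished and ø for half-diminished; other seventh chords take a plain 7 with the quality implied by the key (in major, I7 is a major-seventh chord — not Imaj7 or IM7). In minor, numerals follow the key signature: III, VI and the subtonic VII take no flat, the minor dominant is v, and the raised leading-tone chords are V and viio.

iv64

Stacked in thirds the chord is F-Ab-C: a minor triad on F.
In C minor, F is the subdominant; the diatonic minor triad there is iv.
With C in the bass the chord is in second inversion, so the figured bass is 64.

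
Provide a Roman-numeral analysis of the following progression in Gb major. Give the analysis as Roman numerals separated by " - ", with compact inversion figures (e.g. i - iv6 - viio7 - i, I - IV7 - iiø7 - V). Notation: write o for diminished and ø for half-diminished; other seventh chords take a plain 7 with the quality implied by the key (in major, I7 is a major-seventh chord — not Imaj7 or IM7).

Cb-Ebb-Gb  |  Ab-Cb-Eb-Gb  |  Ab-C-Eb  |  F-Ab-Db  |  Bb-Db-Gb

Cb-Ebb-Gb is non-diatonic — iv, a mixture chord from Gb minor.
Ab-Cb-Eb-Gb: root Ab is the supertonic; minor seventh chord there is ii7.
Ab-C-Eb: chromatic; Ab is V of V, so V/V.
F-Ab-Db has root Db, degree 5 in Gb major, so V6.
Bb-Db-Gb has root Gb, degree 1 in Gb major, so I6.

iv - ii7 - V/V - V6 - I6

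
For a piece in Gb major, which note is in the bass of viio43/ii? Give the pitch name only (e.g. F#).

Db

The applied chord viio43/ii is rooted on G: G-Bb-Db-Fb.
The figure 43 means second inversion — the fifth is in the bass.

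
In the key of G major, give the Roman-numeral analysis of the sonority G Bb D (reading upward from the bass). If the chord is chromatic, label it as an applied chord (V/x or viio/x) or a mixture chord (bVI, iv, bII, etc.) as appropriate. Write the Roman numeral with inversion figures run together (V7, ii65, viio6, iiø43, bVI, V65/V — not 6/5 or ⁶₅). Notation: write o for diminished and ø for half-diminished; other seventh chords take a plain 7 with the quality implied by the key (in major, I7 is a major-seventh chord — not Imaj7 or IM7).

The pitches G-Bb-D form a minor triad rooted on G.
G is the first degree of G major. This is the minor tonic, borrowed from the parallel minor.

i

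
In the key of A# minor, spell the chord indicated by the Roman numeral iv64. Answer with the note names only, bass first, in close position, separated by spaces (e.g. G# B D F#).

A# D# F#

In A# minor, the fourth degree is D#, and the diatonic chord built there is a minor triad.
That chord is spelled D#-F#-A#.
The figured bass 64 indicates second inversion, placing the fifth (A#) in the bass: A#-D#-F#.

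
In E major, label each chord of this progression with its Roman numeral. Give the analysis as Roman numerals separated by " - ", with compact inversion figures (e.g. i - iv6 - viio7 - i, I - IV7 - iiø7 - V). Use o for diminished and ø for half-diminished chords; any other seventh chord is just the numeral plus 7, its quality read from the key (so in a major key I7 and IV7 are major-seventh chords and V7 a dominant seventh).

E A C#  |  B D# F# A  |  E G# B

IV64 - V7 - I

E-A-C# has root A, degree 4 in E major, so IV64.
B-D#-F#-A: dominant seventh chord on B = scale degree 5 → V7.
E-G#-B has root E, degree 1 in E major, so I.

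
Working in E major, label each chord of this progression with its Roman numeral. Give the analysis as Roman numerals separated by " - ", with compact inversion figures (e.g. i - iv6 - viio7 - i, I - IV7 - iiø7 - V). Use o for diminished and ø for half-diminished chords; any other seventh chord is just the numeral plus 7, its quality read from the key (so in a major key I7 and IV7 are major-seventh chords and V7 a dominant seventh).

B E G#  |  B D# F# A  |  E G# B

I64 - V7 - I

B-E-G#: major triad on E = scale degree 1 → I64.
B-D#-F#-A has root B, degree 5 in E major, so V7.
E-G#-B: root E is the tonic; major triad there is I.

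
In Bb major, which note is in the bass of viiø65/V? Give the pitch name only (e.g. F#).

G

The applied chord viiø65/V is rooted on E: E-G-Bb-D.
The figure 65 means first inversion — the third is in the bass.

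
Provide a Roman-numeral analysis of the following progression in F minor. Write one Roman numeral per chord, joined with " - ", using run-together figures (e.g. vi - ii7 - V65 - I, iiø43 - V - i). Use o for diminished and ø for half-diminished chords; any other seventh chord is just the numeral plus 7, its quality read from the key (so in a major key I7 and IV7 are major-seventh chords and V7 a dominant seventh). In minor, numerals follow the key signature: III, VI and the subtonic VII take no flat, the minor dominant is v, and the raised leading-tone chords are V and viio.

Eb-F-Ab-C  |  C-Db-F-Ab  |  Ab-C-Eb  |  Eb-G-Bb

i42 - VI42 - III - VII

Eb-F-Ab-C has root F, degree 1 in F minor, so i42.
C-Db-F-Ab has root Db, degree 6 in F minor, so VI42.
Ab-C-Eb has root Ab, degree 3 in F minor, so III.
Eb-G-Bb has root Eb, degree 7 in F minor, so VII.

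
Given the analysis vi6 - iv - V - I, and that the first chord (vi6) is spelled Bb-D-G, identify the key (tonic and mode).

Bb major

The anchor chord is a minor triad on G, labeled vi6.
Counting down 5 scale steps from G places the tonic on Bb; a minor triad on degree 6 is diatonic only in major.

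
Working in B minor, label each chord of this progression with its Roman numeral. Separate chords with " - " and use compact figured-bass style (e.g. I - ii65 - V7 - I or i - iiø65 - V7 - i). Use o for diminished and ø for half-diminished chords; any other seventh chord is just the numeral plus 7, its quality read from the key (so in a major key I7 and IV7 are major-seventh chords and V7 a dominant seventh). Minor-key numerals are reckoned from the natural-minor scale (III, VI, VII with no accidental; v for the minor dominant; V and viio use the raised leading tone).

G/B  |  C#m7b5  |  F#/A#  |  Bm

G/B has root G, degree 6 in B minor, so VI6.
C#m7b5: half-diminished seventh chord on C# = scale degree 2 → iiø7.
F#/A# has root F#, degree 5 in B minor, so V6.
Bm has root B, degree 1 in B minor, so i.

VI6 - iiø7 - V6 - i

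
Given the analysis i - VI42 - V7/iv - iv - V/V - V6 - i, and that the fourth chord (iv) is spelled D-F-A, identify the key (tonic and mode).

iv is given as D-F-A — a minor triad with root D.
Counting down 3 scale steps from D places the tonic on A; a minor triad on degree 4 is diatonic only in minor.

A minor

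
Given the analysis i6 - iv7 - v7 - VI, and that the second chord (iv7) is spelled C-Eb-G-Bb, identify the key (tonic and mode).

G minor

The chord Cm7 is a minor seventh chord rooted on C; its label is iv7.
If C is scale degree 4 and the mode makes that degree carry a minor seventh chord, the tonic is G and the mode is minor.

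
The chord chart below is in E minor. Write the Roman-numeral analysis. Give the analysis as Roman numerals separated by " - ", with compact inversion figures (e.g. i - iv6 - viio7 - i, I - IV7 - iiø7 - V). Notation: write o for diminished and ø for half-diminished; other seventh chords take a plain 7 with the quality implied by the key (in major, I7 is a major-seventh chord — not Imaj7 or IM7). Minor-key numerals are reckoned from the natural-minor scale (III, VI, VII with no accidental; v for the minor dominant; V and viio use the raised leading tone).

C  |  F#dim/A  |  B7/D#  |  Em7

VI - iio6 - V65 - i7

C has root C, degree 6 in E minor, so VI.
F#dim/A: root F# is the supertonic; diminished triad there is iio6.
B7/D#: root B is the dominant; dominant seventh chord there is V65.
Em7: root E is the tonic; minor seventh chord there is i7.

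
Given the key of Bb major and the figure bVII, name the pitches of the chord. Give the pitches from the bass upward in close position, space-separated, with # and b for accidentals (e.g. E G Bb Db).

Ab C Eb

Scale degree 7 in Bb major is A; lowering it a half step gives Ab. bVII is a major triad on the lowered seventh degree (the subtonic), borrowed from the parallel minor.
So the chord is Ab-C-Eb, a major triad.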